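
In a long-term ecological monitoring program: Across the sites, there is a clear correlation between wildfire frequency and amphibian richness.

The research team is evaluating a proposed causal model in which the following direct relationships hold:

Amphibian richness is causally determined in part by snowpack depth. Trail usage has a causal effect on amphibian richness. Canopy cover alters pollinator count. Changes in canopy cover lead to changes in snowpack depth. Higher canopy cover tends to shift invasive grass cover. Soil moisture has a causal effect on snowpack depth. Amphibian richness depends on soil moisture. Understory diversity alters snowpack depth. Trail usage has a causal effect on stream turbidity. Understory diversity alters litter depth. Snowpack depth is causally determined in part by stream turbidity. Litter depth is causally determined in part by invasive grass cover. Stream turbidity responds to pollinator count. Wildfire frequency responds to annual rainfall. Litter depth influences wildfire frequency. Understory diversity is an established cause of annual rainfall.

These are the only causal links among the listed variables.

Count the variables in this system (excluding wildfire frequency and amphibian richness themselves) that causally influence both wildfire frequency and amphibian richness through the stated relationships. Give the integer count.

2

The common causes are: canopy cover (to wildfire frequency via canopy cover → invasive grass cover → litter depth → wildfire frequency; to amphibian richness via canopy cover → snowpack depth → amphibian richness); understory diversity (to wildfire frequency via understory diversity → litter depth → wildfire frequency; to amphibian richness via understory diversity → snowpack depth → amphibian richness).
Every other variable lacks a causal path to at least one of wildfire frequency and amphibian richness.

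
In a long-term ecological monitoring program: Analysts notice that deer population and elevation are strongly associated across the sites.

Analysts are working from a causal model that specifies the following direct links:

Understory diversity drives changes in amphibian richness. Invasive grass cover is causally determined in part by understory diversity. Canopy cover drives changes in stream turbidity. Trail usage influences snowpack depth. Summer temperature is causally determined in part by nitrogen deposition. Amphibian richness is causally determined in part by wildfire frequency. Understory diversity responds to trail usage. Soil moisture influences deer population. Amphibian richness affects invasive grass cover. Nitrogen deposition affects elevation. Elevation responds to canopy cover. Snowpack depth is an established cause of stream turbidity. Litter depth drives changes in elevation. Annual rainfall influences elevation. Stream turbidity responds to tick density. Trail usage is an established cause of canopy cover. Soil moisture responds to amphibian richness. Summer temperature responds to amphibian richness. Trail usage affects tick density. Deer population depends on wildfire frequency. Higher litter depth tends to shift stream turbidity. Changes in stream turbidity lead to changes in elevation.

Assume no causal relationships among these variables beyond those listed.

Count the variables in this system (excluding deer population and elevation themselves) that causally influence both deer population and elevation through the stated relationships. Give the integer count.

1

The common causes are: trail usage (to deer population via trail usage → understory diversity → amphibian richness → soil moisture → deer population; to elevation via trail usage → canopy cover → elevation).
Every other variable lacks a causal path to at least one of deer population and elevation.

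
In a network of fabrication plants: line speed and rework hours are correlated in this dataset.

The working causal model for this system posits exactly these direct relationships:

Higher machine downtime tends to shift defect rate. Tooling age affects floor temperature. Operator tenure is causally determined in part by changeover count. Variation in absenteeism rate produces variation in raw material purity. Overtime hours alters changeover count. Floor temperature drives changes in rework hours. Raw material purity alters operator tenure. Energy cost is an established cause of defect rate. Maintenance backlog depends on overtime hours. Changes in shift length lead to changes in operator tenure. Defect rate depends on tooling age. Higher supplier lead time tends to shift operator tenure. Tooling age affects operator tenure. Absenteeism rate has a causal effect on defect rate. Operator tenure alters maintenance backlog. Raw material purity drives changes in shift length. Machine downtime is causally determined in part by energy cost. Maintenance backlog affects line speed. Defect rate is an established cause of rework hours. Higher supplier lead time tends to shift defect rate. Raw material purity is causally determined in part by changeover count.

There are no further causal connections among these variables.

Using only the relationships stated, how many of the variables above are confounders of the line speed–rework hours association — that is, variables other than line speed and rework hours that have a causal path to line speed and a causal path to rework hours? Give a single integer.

The common causes are: absenteeism rate (to line speed via absenteeism rate → raw material purity → operator tenure → maintenance backlog → line speed; to rework hours via absenteeism rate → defect rate → rework hours); supplier lead time (to line speed via supplier lead time → operator tenure → maintenance backlog → line speed; to rework hours via supplier lead time → defect rate → rework hours); tooling age (to line speed via tooling age → operator tenure → maintenance backlog → line speed; to rework hours via tooling age → defect rate → rework hours).
Every other variable lacks a causal path to at least one of line speed and rework hours.

3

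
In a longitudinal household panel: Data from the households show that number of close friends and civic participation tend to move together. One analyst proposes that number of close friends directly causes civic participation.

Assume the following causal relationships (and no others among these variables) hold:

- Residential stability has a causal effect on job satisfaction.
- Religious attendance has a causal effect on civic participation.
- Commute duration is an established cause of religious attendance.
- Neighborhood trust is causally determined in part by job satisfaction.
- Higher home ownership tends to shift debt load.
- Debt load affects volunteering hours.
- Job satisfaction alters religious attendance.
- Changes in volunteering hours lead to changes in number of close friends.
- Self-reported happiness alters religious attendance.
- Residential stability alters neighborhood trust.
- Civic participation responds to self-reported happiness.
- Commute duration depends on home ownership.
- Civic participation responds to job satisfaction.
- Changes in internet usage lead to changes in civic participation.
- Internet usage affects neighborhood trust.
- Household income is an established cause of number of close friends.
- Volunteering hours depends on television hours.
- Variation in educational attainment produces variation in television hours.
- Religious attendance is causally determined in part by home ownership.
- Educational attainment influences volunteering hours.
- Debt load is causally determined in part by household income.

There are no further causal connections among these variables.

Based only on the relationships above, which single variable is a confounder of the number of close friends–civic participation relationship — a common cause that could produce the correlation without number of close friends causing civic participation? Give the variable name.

home ownership

Home ownership has a causal path to number of close friends (home ownership → debt load → volunteering hours → number of close friends) and a separate causal path to civic participation (home ownership → religious attendance → civic participation), so it is a common cause of both.
No stated relationship gives number of close friends a causal route to civic participation, so the correlation is explained by the shared upstream cause rather than a direct effect.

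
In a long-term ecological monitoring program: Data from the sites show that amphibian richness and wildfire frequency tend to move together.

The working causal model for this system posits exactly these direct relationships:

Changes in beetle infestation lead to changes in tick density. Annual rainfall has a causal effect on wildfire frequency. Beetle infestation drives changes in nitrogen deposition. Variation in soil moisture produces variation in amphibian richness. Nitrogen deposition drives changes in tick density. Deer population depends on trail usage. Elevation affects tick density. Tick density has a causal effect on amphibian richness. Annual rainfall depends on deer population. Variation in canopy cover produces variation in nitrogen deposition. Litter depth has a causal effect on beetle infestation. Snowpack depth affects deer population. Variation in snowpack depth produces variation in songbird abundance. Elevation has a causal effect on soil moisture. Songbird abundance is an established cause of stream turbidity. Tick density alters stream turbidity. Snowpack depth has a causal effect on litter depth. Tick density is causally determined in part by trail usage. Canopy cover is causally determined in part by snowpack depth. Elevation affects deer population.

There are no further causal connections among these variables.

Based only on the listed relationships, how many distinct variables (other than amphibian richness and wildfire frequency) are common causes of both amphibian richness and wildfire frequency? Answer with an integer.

3

The common causes are: elevation (to amphibian richness via elevation → tick density → amphibian richness; to wildfire frequency via elevation → deer population → annual rainfall → wildfire frequency); snowpack depth (to amphibian richness via snowpack depth → litter depth → beetle infestation → tick density → amphibian richness; to wildfire frequency via snowpack depth → deer population → annual rainfall → wildfire frequency); trail usage (to amphibian richness via trail usage → tick density → amphibian richness; to wildfire frequency via trail usage → deer population → annual rainfall → wildfire frequency).
Every other variable lacks a causal path to at least one of amphibian richness and wildfire frequency.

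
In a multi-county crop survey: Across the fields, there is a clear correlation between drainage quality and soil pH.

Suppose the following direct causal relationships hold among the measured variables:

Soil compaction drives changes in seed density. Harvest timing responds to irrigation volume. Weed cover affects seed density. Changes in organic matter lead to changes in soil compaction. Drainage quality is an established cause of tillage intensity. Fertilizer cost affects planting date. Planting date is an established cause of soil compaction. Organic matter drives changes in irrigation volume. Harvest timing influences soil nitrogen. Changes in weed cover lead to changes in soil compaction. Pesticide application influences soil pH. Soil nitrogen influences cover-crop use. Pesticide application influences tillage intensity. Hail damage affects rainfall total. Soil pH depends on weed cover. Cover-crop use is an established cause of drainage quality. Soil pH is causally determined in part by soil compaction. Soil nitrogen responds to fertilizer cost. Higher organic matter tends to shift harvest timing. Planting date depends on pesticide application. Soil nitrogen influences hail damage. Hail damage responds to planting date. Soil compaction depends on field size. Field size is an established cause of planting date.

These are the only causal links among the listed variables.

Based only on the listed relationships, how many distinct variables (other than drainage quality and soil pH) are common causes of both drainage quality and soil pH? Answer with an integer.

The common causes are: fertilizer cost (to drainage quality via fertilizer cost → soil nitrogen → cover-crop use → drainage quality; to soil pH via fertilizer cost → planting date → soil compaction → soil pH); organic matter (to drainage quality via organic matter → harvest timing → soil nitrogen → cover-crop use → drainage quality; to soil pH via organic matter → soil compaction → soil pH).
Every other variable lacks a causal path to at least one of drainage quality and soil pH.

2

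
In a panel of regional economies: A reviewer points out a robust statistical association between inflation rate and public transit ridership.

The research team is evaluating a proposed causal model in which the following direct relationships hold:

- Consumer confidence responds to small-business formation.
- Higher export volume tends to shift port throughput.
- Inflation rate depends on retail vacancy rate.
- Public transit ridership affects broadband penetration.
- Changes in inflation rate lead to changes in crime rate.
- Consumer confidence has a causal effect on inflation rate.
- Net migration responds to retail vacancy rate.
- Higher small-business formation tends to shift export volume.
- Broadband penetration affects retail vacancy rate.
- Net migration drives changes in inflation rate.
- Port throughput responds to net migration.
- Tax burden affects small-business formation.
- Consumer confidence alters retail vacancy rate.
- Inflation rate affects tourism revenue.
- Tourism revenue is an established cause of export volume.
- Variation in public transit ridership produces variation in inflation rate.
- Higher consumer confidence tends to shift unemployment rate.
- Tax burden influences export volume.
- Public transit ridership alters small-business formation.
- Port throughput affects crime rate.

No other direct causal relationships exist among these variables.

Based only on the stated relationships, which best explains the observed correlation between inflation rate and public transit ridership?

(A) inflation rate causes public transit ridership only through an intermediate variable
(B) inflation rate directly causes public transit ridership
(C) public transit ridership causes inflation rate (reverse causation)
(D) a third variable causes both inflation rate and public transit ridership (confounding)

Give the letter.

C

The stated link runs public transit ridership → inflation rate; inflation rate has no causal path to public transit ridership. No variable causes both, so confounding is ruled out. The correlation reflects reverse causation.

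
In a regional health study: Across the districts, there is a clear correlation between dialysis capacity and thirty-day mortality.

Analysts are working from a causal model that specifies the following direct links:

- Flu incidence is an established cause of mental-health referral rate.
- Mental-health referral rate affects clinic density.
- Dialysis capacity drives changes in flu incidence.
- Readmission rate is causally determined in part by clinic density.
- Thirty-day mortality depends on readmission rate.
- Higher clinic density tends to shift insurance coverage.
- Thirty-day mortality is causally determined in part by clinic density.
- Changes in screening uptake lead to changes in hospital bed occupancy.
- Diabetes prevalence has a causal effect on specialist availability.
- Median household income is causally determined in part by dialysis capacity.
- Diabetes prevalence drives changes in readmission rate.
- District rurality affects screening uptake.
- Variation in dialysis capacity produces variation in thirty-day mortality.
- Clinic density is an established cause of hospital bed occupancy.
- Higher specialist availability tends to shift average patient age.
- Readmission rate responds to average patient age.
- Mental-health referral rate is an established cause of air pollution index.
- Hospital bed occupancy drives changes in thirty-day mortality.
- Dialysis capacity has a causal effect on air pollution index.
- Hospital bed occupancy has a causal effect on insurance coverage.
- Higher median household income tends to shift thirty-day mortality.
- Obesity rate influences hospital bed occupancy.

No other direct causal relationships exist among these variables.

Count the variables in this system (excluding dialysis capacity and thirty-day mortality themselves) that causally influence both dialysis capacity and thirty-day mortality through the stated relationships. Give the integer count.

No listed variable has a causal path to both dialysis capacity and thirty-day mortality, so there are no common causes.

0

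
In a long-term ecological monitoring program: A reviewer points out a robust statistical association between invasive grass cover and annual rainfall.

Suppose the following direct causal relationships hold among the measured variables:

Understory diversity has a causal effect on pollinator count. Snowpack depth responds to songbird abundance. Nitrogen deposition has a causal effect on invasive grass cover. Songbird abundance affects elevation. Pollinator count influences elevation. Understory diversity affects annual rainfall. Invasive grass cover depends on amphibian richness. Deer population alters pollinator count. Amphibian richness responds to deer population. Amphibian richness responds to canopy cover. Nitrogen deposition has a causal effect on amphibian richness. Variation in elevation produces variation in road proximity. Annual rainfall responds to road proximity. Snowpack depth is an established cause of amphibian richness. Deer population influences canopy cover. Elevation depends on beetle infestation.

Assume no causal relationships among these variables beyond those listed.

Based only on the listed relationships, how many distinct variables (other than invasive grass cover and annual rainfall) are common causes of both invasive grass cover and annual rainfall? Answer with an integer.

The common causes are: deer population (to invasive grass cover via deer population → amphibian richness → invasive grass cover; to annual rainfall via deer population → pollinator count → elevation → road proximity → annual rainfall); songbird abundance (to invasive grass cover via songbird abundance → snowpack depth → amphibian richness → invasive grass cover; to annual rainfall via songbird abundance → elevation → road proximity → annual rainfall).
Every other variable lacks a causal path to at least one of invasive grass cover and annual rainfall.

2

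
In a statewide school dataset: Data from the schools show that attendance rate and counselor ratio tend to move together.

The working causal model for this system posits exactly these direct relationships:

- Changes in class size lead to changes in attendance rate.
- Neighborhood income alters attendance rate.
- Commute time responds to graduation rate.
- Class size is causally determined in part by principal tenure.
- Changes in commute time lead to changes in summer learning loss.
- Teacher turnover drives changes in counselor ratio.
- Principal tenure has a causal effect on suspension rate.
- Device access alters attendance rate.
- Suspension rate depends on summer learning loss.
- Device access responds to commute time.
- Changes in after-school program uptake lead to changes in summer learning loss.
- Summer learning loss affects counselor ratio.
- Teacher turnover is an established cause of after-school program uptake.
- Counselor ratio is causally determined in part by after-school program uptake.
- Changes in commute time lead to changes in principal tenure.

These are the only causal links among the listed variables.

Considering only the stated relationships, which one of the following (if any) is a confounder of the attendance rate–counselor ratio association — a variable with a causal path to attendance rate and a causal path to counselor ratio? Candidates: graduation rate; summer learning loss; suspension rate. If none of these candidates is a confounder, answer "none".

graduation rate

Graduation rate causes attendance rate (graduation rate → commute time → device access → attendance rate) and also causes counselor ratio (graduation rate → commute time → summer learning loss → counselor ratio); it is a common cause of both.
Each of the other candidates lacks a causal path to at least one of attendance rate and counselor ratio, so they do not confound the relationship.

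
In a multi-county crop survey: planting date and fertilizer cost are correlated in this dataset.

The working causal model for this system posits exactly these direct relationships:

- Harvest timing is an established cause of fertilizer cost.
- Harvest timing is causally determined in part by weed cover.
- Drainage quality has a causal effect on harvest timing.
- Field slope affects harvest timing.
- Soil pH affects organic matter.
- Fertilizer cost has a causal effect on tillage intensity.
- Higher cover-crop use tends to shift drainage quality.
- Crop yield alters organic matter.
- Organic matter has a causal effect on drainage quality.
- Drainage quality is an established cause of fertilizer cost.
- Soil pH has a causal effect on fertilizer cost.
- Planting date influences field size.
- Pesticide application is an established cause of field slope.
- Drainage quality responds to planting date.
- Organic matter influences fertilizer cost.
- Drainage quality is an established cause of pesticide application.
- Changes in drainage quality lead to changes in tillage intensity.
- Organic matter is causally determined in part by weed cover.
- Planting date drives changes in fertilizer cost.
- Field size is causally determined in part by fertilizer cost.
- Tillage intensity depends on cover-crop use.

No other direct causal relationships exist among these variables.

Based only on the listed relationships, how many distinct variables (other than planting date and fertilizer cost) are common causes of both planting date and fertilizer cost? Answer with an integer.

No listed variable has a causal path to both planting date and fertilizer cost, so there are no common causes.

0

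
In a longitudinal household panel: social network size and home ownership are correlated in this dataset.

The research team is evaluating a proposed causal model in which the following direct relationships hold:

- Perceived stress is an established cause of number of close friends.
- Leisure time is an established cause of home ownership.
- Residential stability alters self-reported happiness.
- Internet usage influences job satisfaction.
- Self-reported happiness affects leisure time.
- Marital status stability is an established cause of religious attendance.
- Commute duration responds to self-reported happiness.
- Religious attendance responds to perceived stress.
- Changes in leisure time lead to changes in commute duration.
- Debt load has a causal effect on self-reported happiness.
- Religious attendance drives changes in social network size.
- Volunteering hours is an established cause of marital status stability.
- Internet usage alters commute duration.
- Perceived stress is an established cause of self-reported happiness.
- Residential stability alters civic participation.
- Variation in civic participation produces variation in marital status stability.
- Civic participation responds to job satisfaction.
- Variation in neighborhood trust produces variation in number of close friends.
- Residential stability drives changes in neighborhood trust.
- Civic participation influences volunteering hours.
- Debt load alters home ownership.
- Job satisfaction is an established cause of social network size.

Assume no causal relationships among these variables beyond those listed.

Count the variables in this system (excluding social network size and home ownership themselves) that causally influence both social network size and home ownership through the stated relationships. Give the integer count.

2

The common causes are: perceived stress (to social network size via perceived stress → religious attendance → social network size; to home ownership via perceived stress → self-reported happiness → leisure time → home ownership); residential stability (to social network size via residential stability → civic participation → marital status stability → religious attendance → social network size; to home ownership via residential stability → self-reported happiness → leisure time → home ownership).
Every other variable lacks a causal path to at least one of social network size and home ownership.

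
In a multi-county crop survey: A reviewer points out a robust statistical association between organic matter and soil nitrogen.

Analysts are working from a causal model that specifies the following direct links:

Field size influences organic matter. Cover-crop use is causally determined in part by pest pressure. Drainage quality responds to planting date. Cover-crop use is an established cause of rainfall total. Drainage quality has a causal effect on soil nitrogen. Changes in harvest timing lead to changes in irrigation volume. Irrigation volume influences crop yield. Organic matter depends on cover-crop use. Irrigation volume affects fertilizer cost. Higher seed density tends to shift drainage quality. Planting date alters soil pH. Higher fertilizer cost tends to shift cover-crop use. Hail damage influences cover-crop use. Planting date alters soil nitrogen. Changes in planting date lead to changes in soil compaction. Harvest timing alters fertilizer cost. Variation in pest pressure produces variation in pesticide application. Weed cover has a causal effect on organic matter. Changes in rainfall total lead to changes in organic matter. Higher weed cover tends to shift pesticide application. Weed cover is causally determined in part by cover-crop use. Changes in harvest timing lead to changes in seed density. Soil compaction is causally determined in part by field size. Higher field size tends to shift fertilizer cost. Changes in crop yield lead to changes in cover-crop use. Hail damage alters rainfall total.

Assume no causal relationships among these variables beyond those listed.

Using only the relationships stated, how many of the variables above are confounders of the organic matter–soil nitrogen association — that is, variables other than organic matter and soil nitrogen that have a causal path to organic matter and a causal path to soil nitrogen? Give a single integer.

1

The common causes are: harvest timing (to organic matter via harvest timing → fertilizer cost → cover-crop use → organic matter; to soil nitrogen via harvest timing → seed density → drainage quality → soil nitrogen).
Every other variable lacks a causal path to at least one of organic matter and soil nitrogen.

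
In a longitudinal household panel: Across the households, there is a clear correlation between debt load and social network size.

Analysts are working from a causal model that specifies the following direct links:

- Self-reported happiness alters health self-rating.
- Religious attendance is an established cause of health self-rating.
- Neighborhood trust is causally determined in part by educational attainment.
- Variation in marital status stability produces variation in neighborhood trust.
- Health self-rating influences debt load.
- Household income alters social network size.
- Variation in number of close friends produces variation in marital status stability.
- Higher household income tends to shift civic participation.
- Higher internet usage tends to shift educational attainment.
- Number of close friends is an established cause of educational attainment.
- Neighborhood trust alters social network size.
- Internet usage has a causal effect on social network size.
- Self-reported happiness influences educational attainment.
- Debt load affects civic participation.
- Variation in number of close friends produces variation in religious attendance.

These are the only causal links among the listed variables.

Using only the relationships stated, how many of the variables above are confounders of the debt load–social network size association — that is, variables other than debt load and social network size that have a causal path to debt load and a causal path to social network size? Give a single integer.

The common causes are: number of close friends (to debt load via number of close friends → religious attendance → health self-rating → debt load; to social network size via number of close friends → educational attainment → neighborhood trust → social network size); self-reported happiness (to debt load via self-reported happiness → health self-rating → debt load; to social network size via self-reported happiness → educational attainment → neighborhood trust → social network size).
Every other variable lacks a causal path to at least one of debt load and social network size.

2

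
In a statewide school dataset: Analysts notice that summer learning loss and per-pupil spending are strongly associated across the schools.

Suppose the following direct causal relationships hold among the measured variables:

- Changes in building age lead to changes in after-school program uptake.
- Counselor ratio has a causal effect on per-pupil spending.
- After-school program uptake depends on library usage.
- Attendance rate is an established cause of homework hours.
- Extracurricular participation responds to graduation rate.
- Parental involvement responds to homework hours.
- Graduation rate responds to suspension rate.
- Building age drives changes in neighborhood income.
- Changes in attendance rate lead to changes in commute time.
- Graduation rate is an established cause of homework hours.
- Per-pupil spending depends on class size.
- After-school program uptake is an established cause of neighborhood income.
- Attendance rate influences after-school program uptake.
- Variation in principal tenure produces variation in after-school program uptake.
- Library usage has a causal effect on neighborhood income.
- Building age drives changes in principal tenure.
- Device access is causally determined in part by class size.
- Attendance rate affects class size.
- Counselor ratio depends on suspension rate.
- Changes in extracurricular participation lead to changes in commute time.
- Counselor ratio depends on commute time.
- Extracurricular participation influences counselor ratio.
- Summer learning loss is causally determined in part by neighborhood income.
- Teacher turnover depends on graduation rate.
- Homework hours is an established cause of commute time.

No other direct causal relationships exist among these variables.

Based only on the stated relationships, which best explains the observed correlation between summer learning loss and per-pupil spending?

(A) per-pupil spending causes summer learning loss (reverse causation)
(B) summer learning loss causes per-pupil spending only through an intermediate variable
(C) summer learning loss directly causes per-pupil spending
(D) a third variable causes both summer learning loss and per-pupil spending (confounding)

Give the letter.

Attendance rate causes summer learning loss (attendance rate → after-school program uptake → neighborhood income → summer learning loss) and per-pupil spending (attendance rate → class size → per-pupil spending) — a common cause creating the correlation.
There is no stated path from summer learning loss to per-pupil spending or from per-pupil spending to summer learning loss, so neither direct nor reverse causation applies.

D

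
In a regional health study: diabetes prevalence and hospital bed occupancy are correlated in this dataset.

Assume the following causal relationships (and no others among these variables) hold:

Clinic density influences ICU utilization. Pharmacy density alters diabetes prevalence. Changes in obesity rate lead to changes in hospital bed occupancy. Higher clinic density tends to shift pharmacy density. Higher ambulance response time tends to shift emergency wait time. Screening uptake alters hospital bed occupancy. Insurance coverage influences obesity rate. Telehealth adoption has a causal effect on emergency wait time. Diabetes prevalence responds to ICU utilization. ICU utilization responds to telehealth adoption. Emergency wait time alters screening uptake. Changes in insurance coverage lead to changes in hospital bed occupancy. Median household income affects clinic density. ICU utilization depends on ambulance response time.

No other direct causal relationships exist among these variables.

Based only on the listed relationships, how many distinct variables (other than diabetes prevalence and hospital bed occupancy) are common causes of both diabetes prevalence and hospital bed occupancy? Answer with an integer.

The common causes are: ambulance response time (to diabetes prevalence via ambulance response time → ICU utilization → diabetes prevalence; to hospital bed occupancy via ambulance response time → emergency wait time → screening uptake → hospital bed occupancy); telehealth adoption (to diabetes prevalence via telehealth adoption → ICU utilization → diabetes prevalence; to hospital bed occupancy via telehealth adoption → emergency wait time → screening uptake → hospital bed occupancy).
Every other variable lacks a causal path to at least one of diabetes prevalence and hospital bed occupancy.

2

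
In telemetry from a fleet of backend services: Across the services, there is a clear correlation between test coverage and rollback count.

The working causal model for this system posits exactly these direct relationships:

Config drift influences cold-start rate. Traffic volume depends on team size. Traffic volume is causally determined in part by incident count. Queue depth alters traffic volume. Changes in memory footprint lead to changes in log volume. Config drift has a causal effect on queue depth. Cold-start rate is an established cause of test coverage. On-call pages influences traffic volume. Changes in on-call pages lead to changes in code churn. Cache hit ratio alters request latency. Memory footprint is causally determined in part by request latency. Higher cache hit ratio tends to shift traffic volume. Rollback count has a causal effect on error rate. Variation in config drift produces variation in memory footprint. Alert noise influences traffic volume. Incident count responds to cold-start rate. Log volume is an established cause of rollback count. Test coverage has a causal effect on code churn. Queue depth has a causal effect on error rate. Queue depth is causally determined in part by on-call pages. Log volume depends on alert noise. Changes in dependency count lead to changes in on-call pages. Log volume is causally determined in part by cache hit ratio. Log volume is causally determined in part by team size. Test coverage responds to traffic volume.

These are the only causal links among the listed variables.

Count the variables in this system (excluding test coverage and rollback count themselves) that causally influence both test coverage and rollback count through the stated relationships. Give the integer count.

4

The common causes are: alert noise (to test coverage via alert noise → traffic volume → test coverage; to rollback count via alert noise → log volume → rollback count); cache hit ratio (to test coverage via cache hit ratio → traffic volume → test coverage; to rollback count via cache hit ratio → log volume → rollback count); config drift (to test coverage via config drift → cold-start rate → test coverage; to rollback count via config drift → memory footprint → log volume → rollback count); team size (to test coverage via team size → traffic volume → test coverage; to rollback count via team size → log volume → rollback count).
Every other variable lacks a causal path to at least one of test coverage and rollback count.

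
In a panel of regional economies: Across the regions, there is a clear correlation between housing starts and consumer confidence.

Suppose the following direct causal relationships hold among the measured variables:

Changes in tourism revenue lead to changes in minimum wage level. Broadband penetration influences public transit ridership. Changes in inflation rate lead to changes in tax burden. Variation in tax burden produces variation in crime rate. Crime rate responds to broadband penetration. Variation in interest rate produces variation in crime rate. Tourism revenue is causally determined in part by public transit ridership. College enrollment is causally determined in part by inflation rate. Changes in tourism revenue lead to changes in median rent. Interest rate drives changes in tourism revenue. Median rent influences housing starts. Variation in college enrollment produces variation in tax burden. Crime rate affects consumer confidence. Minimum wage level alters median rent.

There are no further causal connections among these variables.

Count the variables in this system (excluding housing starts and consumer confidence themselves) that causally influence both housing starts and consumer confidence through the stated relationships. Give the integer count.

2

The common causes are: broadband penetration (to housing starts via broadband penetration → public transit ridership → tourism revenue → median rent → housing starts; to consumer confidence via broadband penetration → crime rate → consumer confidence); interest rate (to housing starts via interest rate → tourism revenue → median rent → housing starts; to consumer confidence via interest rate → crime rate → consumer confidence).
Every other variable lacks a causal path to at least one of housing starts and consumer confidence.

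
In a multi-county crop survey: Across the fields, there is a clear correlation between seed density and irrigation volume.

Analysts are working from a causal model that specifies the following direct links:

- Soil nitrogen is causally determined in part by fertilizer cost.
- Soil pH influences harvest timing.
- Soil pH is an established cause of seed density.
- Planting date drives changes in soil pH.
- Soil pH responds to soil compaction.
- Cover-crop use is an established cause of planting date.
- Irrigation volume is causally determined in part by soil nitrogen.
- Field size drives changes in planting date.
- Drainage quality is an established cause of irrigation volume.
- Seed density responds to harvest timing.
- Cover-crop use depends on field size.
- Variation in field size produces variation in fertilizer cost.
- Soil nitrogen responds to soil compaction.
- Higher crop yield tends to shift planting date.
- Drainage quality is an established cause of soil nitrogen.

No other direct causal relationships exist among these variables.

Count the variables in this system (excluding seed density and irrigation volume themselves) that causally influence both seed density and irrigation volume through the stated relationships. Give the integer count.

The common causes are: field size (to seed density via field size → planting date → soil pH → seed density; to irrigation volume via field size → fertilizer cost → soil nitrogen → irrigation volume); soil compaction (to seed density via soil compaction → soil pH → seed density; to irrigation volume via soil compaction → soil nitrogen → irrigation volume).
Every other variable lacks a causal path to at least one of seed density and irrigation volume.

2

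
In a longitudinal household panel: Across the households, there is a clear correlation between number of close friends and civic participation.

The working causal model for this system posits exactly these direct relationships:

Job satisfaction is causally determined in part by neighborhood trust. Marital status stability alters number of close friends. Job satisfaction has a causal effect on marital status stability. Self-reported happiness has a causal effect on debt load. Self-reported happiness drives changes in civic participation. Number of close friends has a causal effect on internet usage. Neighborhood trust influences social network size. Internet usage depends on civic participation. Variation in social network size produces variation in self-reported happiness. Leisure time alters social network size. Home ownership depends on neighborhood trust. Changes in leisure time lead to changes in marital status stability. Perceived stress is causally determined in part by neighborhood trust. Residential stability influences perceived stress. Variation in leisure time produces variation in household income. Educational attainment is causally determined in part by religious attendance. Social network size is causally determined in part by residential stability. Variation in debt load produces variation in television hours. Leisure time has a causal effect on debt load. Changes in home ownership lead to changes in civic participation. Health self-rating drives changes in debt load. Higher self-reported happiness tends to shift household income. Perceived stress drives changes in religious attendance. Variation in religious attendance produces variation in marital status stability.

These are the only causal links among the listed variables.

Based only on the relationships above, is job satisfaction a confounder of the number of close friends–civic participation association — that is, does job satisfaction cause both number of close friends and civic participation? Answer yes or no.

no

Job satisfaction has no stated causal path to civic participation. A confounder must cause both variables, so job satisfaction does not qualify.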